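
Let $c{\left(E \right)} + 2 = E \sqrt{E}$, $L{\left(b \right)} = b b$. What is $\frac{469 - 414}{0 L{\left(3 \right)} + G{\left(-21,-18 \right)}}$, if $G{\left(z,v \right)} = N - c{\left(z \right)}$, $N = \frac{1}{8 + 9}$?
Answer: $\frac{4675}{382522} - \frac{47685 i \sqrt{21}}{382522} \approx 0.012222 - 0.57126 i$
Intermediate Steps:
$N = \frac{1}{17} \approx 0.058824$
$L{\left(b \right)} = b^{2}$
$c{\left(E \right)} = -2 + E^{\frac{3}{2}}$ ($c{\left(E \right)} = -2 + E \sqrt{E} = -2 + E^{\frac{3}{2}}$)
$G{\left(z,v \right)} = \frac{35}{17} - z^{\frac{3}{2}}$ ($G{\left(z,v \right)} = \frac{1}{17} - \left(-2 + z^{\frac{3}{2}}\right) = \frac{35}{17} - z^{\frac{3}{2}}$)
$\frac{469 - 414}{0 L{\left(3 \right)} + G{\left(-21,-18 \right)}} = \frac{469 - 414}{0 \cdot 3^{2} + \left(\frac{35}{17} - \left(-21\right)^{\frac{3}{2}}\right)} = \frac{55}{0 \cdot 9 + \left(\frac{35}{17} - - 21 i \sqrt{21}\right)} = \frac{55}{0 + \left(\frac{35}{17} + 21 i \sqrt{21}\right)} = \frac{55}{\frac{35}{17} + 21 i \sqrt{21}}$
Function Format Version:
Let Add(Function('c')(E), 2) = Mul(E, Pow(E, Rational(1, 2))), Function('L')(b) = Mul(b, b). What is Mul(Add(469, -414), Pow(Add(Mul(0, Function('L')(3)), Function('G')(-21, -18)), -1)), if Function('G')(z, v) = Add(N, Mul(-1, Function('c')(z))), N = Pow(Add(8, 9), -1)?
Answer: Add(Rational(4675, 382522), Mul(Rational(-47685, 382522), I, Pow(21, Rational(1, 2)))) ≈ Add(0.012222, Mul(-0.57126, I))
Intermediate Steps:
N = Rational(1, 17) (N = Pow(17, -1) = Rational(1, 17) ≈ 0.058824)
Function('L')(b) = Pow(b, 2)
Function('c')(E) = Add(-2, Pow(E, Rational(3, 2))) (Function('c')(E) = Add(-2, Mul(E, Pow(E, Rational(1, 2)))) = Add(-2, Pow(E, Rational(3, 2))))
Function('G')(z, v) = Add(Rational(35, 17), Mul(-1, Pow(z, Rational(3, 2)))) (Function('G')(z, v) = Add(Rational(1, 17), Mul(-1, Add(-2, Pow(z, Rational(3, 2))))) = Add(Rational(1, 17), Add(2, Mul(-1, Pow(z, Rational(3, 2))))) = Add(Rational(35, 17), Mul(-1, Pow(z, Rational(3, 2)))))
Mul(Add(469, -414), Pow(Add(Mul(0, Function('L')(3)), Function('G')(-21, -18)), -1)) = Mul(Add(469, -414), Pow(Add(Mul(0, Pow(3, 2)), Add(Rational(35, 17), Mul(-1, Pow(-21, Rational(3, 2))))), -1)) = Mul(55, Pow(Add(Mul(0, 9), Add(Rational(35, 17), Mul(-1, Mul(-21, I, Pow(21, Rational(1, 2)))))), -1)) = Mul(55, Pow(Add(0, Add(Rational(35, 17), Mul(21, I, Pow(21, Rational(1, 2))))), -1)) = Mul(55, Pow(Add(Rational(35, 17), Mul(21, I, Pow(21, Rational(1, 2)))), -1))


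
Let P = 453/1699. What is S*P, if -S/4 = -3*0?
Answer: 0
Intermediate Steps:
P = 453/1699 (P = 453*(1/1699) = 453/1699 ≈ 0.26663)
S = 0 (S = -(-12)*0 = -4*0 = 0)
S*P = 0*(453/1699) = 0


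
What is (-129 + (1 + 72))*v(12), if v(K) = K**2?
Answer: -8064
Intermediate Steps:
(-129 + (1 + 72))*v(12) = (-129 + (1 + 72))*12**2 = (-129 + 73)*144 = -56*144 = -8064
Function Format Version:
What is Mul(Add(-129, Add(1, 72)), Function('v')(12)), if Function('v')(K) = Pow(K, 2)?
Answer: -8064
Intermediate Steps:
Mul(Add(-129, Add(1, 72)), Function('v')(12)) = Mul(Add(-129, Add(1, 72)), Pow(12, 2)) = Mul(Add(-129, 73), 144) = Mul(-56, 144) = -8064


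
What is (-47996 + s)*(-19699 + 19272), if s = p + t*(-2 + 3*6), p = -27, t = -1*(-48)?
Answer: 20177885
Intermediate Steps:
t = 48
s = 741 (s = -27 + 48*(-2 + 3*6) = -27 + 48*(-2 + 18) = -27 + 48*16 = -27 + 768 = 741)
(-47996 + s)*(-19699 + 19272) = (-47996 + 741)*(-19699 + 19272) = -47255*(-427) = 20177885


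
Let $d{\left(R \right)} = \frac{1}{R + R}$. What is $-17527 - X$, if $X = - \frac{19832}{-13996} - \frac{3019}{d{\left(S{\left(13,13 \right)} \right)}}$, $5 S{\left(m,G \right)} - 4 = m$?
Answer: $\frac{52498699}{17495} \approx 3000.8$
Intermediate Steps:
$S{\left(m,G \right)} = \frac{4}{5} + \frac{m}{5}$
$d{\left(R \right)} = \frac{1}{2 R}$
$X = - \frac{359133564}{17495}$ ($X = - \frac{19832}{-13996} - \frac{3019}{\frac{1}{2} \frac{1}{\frac{4}{5} + \frac{1}{5} \cdot 13}} = \left(-19832\right) \left(- \frac{1}{13996}\right) - \frac{3019}{\frac{1}{2} \frac{1}{\frac{4}{5} + \frac{13}{5}}} = \frac{4958}{3499} - \frac{3019}{\frac{1}{2} \frac{1}{\frac{17}{5}}} = \frac{4958}{3499} - \frac{3019}{\frac{1}{2} \cdot \frac{5}{17}} = \frac{4958}{3499} - \frac{3019}{\frac{5}{34}} = \frac{4958}{3499} - \frac{102646}{5} = - \frac{359133564}{17495} \approx -20528.0$)
$-17527 - X = -17527 - - \frac{359133564}{17495} = -17527 + \frac{359133564}{17495} = \frac{52498699}{17495}$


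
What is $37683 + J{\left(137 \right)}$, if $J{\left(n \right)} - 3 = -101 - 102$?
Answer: $37483$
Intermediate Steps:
$J{\left(n \right)} = -200$ ($J{\left(n \right)} = 3 - 203 = -200$)
$37683 + J{\left(137 \right)} = 37683 - 200 = 37483$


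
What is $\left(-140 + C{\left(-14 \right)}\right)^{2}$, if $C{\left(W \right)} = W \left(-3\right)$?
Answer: $9604$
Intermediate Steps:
$C{\left(W \right)} = - 3 W$
$\left(-140 + C{\left(-14 \right)}\right)^{2} = \left(-140 - -42\right)^{2} = \left(-140 + 42\right)^{2} = \left(-98\right)^{2} = 9604$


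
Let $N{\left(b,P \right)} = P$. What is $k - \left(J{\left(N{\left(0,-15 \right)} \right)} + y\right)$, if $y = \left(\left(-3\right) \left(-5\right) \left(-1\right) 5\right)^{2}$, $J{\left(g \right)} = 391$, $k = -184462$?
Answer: $-190478$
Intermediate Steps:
$y = 5625$ ($y = \left(15 \left(-1\right) 5\right)^{2} = \left(\left(-15\right) 5\right)^{2} = \left(-75\right)^{2} = 5625$)
$k - \left(J{\left(N{\left(0,-15 \right)} \right)} + y\right) = -184462 - \left(391 + 5625\right) = -184462 - 6016 = -190478$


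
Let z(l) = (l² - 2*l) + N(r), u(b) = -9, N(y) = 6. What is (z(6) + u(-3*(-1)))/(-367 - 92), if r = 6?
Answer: -7/153 ≈ -0.045752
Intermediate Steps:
z(l) = 6 + l² - 2*l (z(l) = (l² - 2*l) + 6 = 6 + l² - 2*l)
(z(6) + u(-3*(-1)))/(-367 - 92) = ((6 + 6² - 2*6) - 9)/(-367 - 92) = ((6 + 36 - 12) - 9)/(-459) = (30 - 9)*(-1/459) = 21*(-1/459) = -7/153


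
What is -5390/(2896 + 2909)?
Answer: -1078/1161 ≈ -0.92851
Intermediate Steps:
-5390/(2896 + 2909) = -5390/5805 = -1*1078/1161 = -1078/1161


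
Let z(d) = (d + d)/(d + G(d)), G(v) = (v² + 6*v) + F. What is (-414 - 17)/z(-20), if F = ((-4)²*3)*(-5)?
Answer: 431/2 ≈ 215.50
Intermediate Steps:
F = -240 (F = (16*3)*(-5) = 48*(-5) = -240)
G(v) = -240 + v² + 6*v (G(v) = (v² + 6*v) - 240 = -240 + v² + 6*v)
z(d) = 2*d/(-240 + d² + 7*d) (z(d) = (d + d)/(d + (-240 + d² + 6*d)) = (2*d)/(-240 + d² + 7*d) = 2*d/(-240 + d² + 7*d))
(-414 - 17)/z(-20) = (-414 - 17)/((2*(-20)/(-240 + (-20)² + 7*(-20)))) = -431/(2*(-20)/(-240 + 400 - 140)) = -431/(2*(-20)/20) = -431/(2*(-20)*(1/20)) = -431/(-2) = -431*(-½) = 431/2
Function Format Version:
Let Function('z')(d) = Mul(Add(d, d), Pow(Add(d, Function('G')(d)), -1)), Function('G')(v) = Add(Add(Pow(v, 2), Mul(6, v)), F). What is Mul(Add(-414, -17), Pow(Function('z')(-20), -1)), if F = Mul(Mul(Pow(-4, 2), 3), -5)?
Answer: Rational(431, 2) ≈ 215.50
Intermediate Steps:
F = -240 (F = Mul(Mul(16, 3), -5) = Mul(48, -5) = -240)
Function('G')(v) = Add(-240, Pow(v, 2), Mul(6, v)) (Function('G')(v) = Add(Add(Pow(v, 2), Mul(6, v)), -240) = Add(-240, Pow(v, 2), Mul(6, v)))
Function('z')(d) = Mul(2, d, Pow(Add(-240, Pow(d, 2), Mul(7, d)), -1)) (Function('z')(d) = Mul(Add(d, d), Pow(Add(d, Add(-240, Pow(d, 2), Mul(6, d))), -1)) = Mul(Mul(2, d), Pow(Add(-240, Pow(d, 2), Mul(7, d)), -1)) = Mul(2, d, Pow(Add(-240, Pow(d, 2), Mul(7, d)), -1)))
Mul(Add(-414, -17), Pow(Function('z')(-20), -1)) = Mul(Add(-414, -17), Pow(Mul(2, -20, Pow(Add(-240, Pow(-20, 2), Mul(7, -20)), -1)), -1)) = Mul(-431, Pow(Mul(2, -20, Pow(Add(-240, 400, -140), -1)), -1)) = Mul(-431, Pow(Mul(2, -20, Pow(20, -1)), -1)) = Mul(-431, Pow(Mul(2, -20, Rational(1, 20)), -1)) = Mul(-431, Pow(-2, -1)) = Mul(-431, Rational(-1, 2)) = Rational(431, 2)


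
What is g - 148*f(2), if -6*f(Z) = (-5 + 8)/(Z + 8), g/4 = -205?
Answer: -4063/5 ≈ -812.60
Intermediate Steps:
g = -820 (g = 4*(-205) = -820)
f(Z) = -1/(2*(8 + Z)) (f(Z) = -(-5 + 8)/(6*(Z + 8)) = -1/(2*(8 + Z)))
g - 148*f(2) = -820 - (-148)/(16 + 2*2) = -820 - (-148)/(16 + 4) = -820 - (-148)/20 = -820 - 148*(-1/20) = -820 + 37/5 = -4063/5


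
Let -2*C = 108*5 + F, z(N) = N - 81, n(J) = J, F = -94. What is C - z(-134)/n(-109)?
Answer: -24522/109 ≈ -224.97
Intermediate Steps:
z(N) = -81 + N
C = -223 (C = -(108*5 - 94)/2 = -(540 - 94)/2 = -½*446 = -223)
C - z(-134)/n(-109) = -223 - (-81 - 134)/(-109) = -223 - (-215)*(-1)/109 = -223 - 1*215/109 = -223 - 215/109 = -24522/109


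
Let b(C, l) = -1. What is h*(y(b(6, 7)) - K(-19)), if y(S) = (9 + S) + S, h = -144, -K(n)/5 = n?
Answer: 12672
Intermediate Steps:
K(n) = -5*n
y(S) = 9 + 2*S
h*(y(b(6, 7)) - K(-19)) = -144*((9 + 2*(-1)) - (-5)*(-19)) = -144*((9 - 2) - 1*95) = -144*(7 - 95) = -144*(-88) = 12672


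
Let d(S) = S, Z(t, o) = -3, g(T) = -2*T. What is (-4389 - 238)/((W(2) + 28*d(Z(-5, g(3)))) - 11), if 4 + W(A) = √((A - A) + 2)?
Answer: 458073/9799 + 4627*√2/9799 ≈ 47.415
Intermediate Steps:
W(A) = -4 + √2 (W(A) = -4 + √((A - A) + 2) = -4 + √(0 + 2) = -4 + √2)
(-4389 - 238)/((W(2) + 28*d(Z(-5, g(3)))) - 11) = (-4389 - 238)/(((-4 + √2) + 28*(-3)) - 11) = -4627/(((-4 + √2) - 84) - 11) = -4627/((-88 + √2) - 11) = -4627/(-99 + √2)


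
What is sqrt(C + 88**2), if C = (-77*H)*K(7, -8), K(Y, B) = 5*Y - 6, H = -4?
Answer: 2*sqrt(4169) ≈ 129.14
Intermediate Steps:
K(Y, B) = -6 + 5*Y
C = 8932 (C = (-77*(-4))*(-6 + 5*7) = 308*(-6 + 35) = 308*29 = 8932)
sqrt(C + 88**2) = sqrt(8932 + 88**2) = sqrt(8932 + 7744) = sqrt(16676) = 2*sqrt(4169)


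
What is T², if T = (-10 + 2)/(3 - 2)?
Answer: 64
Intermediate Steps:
T = -8 (T = -8/1 = -8*1 = -8)
T² = (-8)² = 64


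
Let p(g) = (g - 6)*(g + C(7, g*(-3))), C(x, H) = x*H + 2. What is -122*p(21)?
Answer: 764940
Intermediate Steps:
C(x, H) = 2 + H*x (C(x, H) = H*x + 2 = 2 + H*x)
p(g) = (-6 + g)*(2 - 20*g) (p(g) = (g - 6)*(g + (2 + (g*(-3))*7)) = (-6 + g)*(g + (2 - 3*g*7)) = (-6 + g)*(g + (2 - 21*g)) = (-6 + g)*(2 - 20*g))
-122*p(21) = -122*(-12 - 20*21**2 + 122*21) = -122*(-12 - 20*441 + 2562) = -122*(-12 - 8820 + 2562) = -122*(-6270) = 764940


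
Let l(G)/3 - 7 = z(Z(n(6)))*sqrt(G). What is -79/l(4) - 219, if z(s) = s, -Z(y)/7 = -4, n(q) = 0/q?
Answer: -41470/189 ≈ -219.42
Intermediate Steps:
n(q) = 0
Z(y) = 28 (Z(y) = -7*(-4) = 28)
l(G) = 21 + 84*sqrt(G) (l(G) = 21 + 3*(28*sqrt(G)) = 21 + 84*sqrt(G))
-79/l(4) - 219 = -79/(21 + 84*sqrt(4)) - 219 = -79/(21 + 84*2) - 219 = -79/(21 + 168) - 219 = -79/189 - 219 = -41470/189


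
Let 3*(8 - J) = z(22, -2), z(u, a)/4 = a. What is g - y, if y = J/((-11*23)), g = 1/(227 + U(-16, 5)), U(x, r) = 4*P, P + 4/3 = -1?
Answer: 23173/495627 ≈ 0.046755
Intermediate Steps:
P = -7/3 (P = -4/3 - 1 = -7/3 ≈ -2.3333)
z(u, a) = 4*a
J = 32/3 (J = 8 - 4*(-2)/3 = 8 - 1/3*(-8) = 8 + 8/3 = 32/3 ≈ 10.667)
U(x, r) = -28/3 (U(x, r) = 4*(-7/3) = -28/3)
g = 3/653 (g = 1/(227 - 28/3) = 1/(653/3) = 3/653 ≈ 0.0045942)
y = -32/759 (y = 32/(3*((-11*23))) = (32/3)/(-253) = (32/3)*(-1/253) = -32/759 ≈ -0.042161)
g - y = 3/653 - 1*(-32/759) = 3/653 + 32/759 = 23173/495627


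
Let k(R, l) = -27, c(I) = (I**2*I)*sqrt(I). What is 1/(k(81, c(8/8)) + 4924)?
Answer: 1/4897 ≈ 0.00020421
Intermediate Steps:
c(I) = I**(7/2) (c(I) = I**3*sqrt(I) = I**(7/2))
1/(k(81, c(8/8)) + 4924) = 1/(-27 + 4924) = 1/4897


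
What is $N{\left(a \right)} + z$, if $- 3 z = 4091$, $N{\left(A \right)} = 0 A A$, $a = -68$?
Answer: $- \frac{4091}{3} \approx -1363.7$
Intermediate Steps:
$N{\left(A \right)} = 0$ ($N{\left(A \right)} = 0 A = 0$)
$z = - \frac{4091}{3}$ ($z = \left(- \frac{1}{3}\right) 4091 = - \frac{4091}{3} \approx -1363.7$)
$N{\left(a \right)} + z = 0 - \frac{4091}{3} = - \frac{4091}{3}$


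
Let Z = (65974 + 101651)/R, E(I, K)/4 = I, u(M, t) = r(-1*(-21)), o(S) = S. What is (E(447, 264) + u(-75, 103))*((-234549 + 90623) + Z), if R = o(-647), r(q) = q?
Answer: -168757534323/647 ≈ -2.6083e+8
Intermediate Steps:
u(M, t) = 21 (u(M, t) = -1*(-21) = 21)
R = -647
E(I, K) = 4*I
Z = -167625/647 (Z = (65974 + 101651)/(-647) = 167625*(-1/647) = -167625/647 ≈ -259.08)
(E(447, 264) + u(-75, 103))*((-234549 + 90623) + Z) = (4*447 + 21)*((-234549 + 90623) - 167625/647) = (1788 + 21)*(-143926 - 167625/647) = 1809*(-93287747/647) = -168757534323/647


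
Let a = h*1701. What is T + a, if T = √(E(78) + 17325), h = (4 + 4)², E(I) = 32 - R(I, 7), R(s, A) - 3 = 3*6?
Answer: 108864 + 2*√4334 ≈ 1.0900e+5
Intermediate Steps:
R(s, A) = 21 (R(s, A) = 3 + 3*6 = 3 + 18 = 21)
E(I) = 11 (E(I) = 32 - 1*21 = 32 - 21 = 11)
h = 64 (h = 8² = 64)
a = 108864 (a = 64*1701 = 108864)
T = 2*√4334 (T = √(11 + 17325) = √17336 = 2*√4334 ≈ 131.67)
T + a = 2*√4334 + 108864 = 108864 + 2*√4334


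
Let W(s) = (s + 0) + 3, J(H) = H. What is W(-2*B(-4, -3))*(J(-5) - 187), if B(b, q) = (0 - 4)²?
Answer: 5568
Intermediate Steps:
B(b, q) = 16 (B(b, q) = (-4)² = 16)
W(s) = 3 + s (W(s) = s + 3 = 3 + s)
W(-2*B(-4, -3))*(J(-5) - 187) = (3 - 2*16)*(-5 - 187) = (3 - 32)*(-192) = -29*(-192) = 5568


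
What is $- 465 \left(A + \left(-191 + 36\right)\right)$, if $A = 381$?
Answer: $-105090$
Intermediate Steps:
$- 465 \left(A + \left(-191 + 36\right)\right) = - 465 \left(381 + \left(-191 + 36\right)\right) = - 465 \left(381 - 155\right) = \left(-465\right) 226 = -105090$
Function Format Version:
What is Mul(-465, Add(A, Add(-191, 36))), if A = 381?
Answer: -105090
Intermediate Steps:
Mul(-465, Add(A, Add(-191, 36))) = Mul(-465, Add(381, Add(-191, 36))) = Mul(-465, Add(381, -155)) = Mul(-465, 226) = -105090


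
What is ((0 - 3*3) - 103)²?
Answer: 12544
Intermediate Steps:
((0 - 3*3) - 103)² = ((0 - 9) - 103)² = (-9 - 103)² = (-112)² = 12544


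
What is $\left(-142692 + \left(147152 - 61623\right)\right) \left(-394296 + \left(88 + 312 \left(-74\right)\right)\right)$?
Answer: $23853891248$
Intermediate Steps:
$\left(-142692 + \left(147152 - 61623\right)\right) \left(-394296 + \left(88 + 312 \left(-74\right)\right)\right) = \left(-142692 + \left(147152 - 61623\right)\right) \left(-394296 + \left(88 - 23088\right)\right) = \left(-142692 + 85529\right) \left(-394296 - 23000\right) = \left(-57163\right) \left(-417296\right) = 23853891248$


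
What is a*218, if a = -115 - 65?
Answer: -39240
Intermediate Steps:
a = -180
a*218 = -180*218 = -39240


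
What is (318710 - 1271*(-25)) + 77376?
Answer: 427861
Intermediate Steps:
(318710 - 1271*(-25)) + 77376 = (318710 + 31775) + 77376 = 350485 + 77376 = 427861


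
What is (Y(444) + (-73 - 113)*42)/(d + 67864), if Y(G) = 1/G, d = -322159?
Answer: 3468527/112906980 ≈ 0.030720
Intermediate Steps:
(Y(444) + (-73 - 113)*42)/(d + 67864) = (1/444 + (-73 - 113)*42)/(-322159 + 67864) = (1/444 - 186*42)/(-254295) = (1/444 - 7812)*(-1/254295) = -3468527/444*(-1/254295) = 3468527/112906980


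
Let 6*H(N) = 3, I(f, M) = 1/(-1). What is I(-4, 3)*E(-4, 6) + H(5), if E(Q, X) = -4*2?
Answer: 17/2 ≈ 8.5000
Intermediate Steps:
I(f, M) = -1
H(N) = ½ (H(N) = (⅙)*3 = ½)
E(Q, X) = -8
I(-4, 3)*E(-4, 6) + H(5) = -1*(-8) + ½ = 8 + ½ = 17/2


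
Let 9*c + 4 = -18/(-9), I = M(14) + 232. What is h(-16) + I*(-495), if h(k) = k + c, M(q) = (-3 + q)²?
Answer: -1572761/9 ≈ -1.7475e+5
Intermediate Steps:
I = 353 (I = (-3 + 14)² + 232 = 11² + 232 = 121 + 232 = 353)
c = -2/9 (c = -4/9 + (-18/(-9))/9 = -4/9 + (-18*(-⅑))/9 = -4/9 + (⅑)*2 = -4/9 + 2/9 = -2/9 ≈ -0.22222)
h(k) = -2/9 + k (h(k) = k - 2/9 = -2/9 + k)
h(-16) + I*(-495) = (-2/9 - 16) + 353*(-495) = -146/9 - 174735 = -1572761/9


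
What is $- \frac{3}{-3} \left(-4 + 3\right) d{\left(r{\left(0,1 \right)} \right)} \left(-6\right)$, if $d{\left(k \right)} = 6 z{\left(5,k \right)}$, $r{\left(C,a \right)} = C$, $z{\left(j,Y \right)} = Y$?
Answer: $0$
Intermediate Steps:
$d{\left(k \right)} = 6 k$
$- \frac{3}{-3} \left(-4 + 3\right) d{\left(r{\left(0,1 \right)} \right)} \left(-6\right) = - \frac{3}{-3} \left(-4 + 3\right) 6 \cdot 0 \left(-6\right) = \left(-3\right) \left(- \frac{1}{3}\right) \left(-1\right) 0 \left(-6\right) = 1 \left(-1\right) 0 \left(-6\right) = \left(-1\right) 0 \left(-6\right) = 0 \left(-6\right) = 0$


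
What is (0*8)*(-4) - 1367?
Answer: -1367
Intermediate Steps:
(0*8)*(-4) - 1367 = 0*(-4) - 1367 = 0 - 1367 = -1367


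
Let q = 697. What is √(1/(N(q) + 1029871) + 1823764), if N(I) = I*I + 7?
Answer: √4189745953041627003/1515687 ≈ 1350.5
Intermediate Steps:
N(I) = 7 + I² (N(I) = I² + 7 = 7 + I²)
√(1/(N(q) + 1029871) + 1823764) = √(1/((7 + 697²) + 1029871) + 1823764) = √(1/((7 + 485809) + 1029871) + 1823764) = √(1/(485816 + 1029871) + 1823764) = √(1/1515687 + 1823764) = √(2764255385869/1515687) = √4189745953041627003/1515687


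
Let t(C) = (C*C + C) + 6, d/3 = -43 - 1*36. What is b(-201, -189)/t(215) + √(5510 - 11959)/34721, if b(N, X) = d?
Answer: -79/15482 + I*√6449/34721 ≈ -0.0051027 + 0.0023129*I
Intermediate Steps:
d = -237 (d = 3*(-43 - 1*36) = 3*(-43 - 36) = 3*(-79) = -237)
b(N, X) = -237
t(C) = 6 + C + C² (t(C) = (C² + C) + 6 = (C + C²) + 6 = 6 + C + C²)
b(-201, -189)/t(215) + √(5510 - 11959)/34721 = -237/(6 + 215 + 215²) + √(5510 - 11959)/34721 = -237/(6 + 215 + 46225) + √(-6449)*(1/34721) = -237/46446 + (I*√6449)*(1/34721) = -237*1/46446 + I*√6449/34721 = -79/15482 + I*√6449/34721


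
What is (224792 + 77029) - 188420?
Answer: 113401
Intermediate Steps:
(224792 + 77029) - 188420 = 301821 - 188420 = 113401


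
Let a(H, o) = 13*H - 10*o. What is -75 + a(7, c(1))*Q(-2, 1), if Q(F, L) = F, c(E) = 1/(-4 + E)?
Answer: -791/3 ≈ -263.67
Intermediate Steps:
a(H, o) = -10*o + 13*H
-75 + a(7, c(1))*Q(-2, 1) = -75 + (-10/(-4 + 1) + 13*7)*(-2) = -75 + (-10/(-3) + 91)*(-2) = -75 + (-10*(-1/3) + 91)*(-2) = -75 + (10/3 + 91)*(-2) = -75 + (283/3)*(-2) = -75 - 566/3 = -791/3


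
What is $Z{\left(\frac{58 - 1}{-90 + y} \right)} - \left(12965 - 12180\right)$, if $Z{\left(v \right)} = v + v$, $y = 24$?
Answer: $- \frac{8654}{11} \approx -786.73$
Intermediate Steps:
$Z{\left(v \right)} = 2 v$
$Z{\left(\frac{58 - 1}{-90 + y} \right)} - \left(12965 - 12180\right) = 2 \frac{58 - 1}{-90 + 24} - \left(12965 - 12180\right) = 2 \frac{57}{-66} - 785 = 2 \cdot 57 \left(- \frac{1}{66}\right) - 785 = 2 \left(- \frac{19}{22}\right) - 785 = - \frac{19}{11} - 785 = - \frac{8654}{11}$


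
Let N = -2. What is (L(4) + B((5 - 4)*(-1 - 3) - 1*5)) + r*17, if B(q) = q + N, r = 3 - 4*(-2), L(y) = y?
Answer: 180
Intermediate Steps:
r = 11 (r = 3 + 8 = 11)
B(q) = -2 + q (B(q) = q - 2 = -2 + q)
(L(4) + B((5 - 4)*(-1 - 3) - 1*5)) + r*17 = (4 + (-2 + ((5 - 4)*(-1 - 3) - 1*5))) + 11*17 = (4 + (-2 + (1*(-4) - 5))) + 187 = (4 + (-2 + (-4 - 5))) + 187 = (4 + (-2 - 9)) + 187 = (4 - 11) + 187 = -7 + 187 = 180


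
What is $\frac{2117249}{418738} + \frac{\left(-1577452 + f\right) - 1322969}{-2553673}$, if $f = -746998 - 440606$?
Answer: $\frac{7118573018027}{1069319924674} \approx 6.6571$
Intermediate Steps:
$f = -1187604$
$\frac{2117249}{418738} + \frac{\left(-1577452 + f\right) - 1322969}{-2553673} = \frac{2117249}{418738} + \frac{\left(-1577452 - 1187604\right) - 1322969}{-2553673} = 2117249 \cdot \frac{1}{418738} + \left(-2765056 - 1322969\right) \left(- \frac{1}{2553673}\right) = \frac{2117249}{418738} - - \frac{4088025}{2553673} = \frac{2117249}{418738} + \frac{4088025}{2553673} = \frac{7118573018027}{1069319924674}$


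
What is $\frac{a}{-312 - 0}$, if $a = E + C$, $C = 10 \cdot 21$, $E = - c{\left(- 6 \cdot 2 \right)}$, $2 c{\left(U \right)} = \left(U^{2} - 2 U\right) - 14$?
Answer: $- \frac{133}{312} \approx -0.42628$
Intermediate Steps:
$c{\left(U \right)} = -7 + \frac{U^{2}}{2} - U$ ($c{\left(U \right)} = \frac{\left(U^{2} - 2 U\right) - 14}{2} = \frac{-14 + U^{2} - 2 U}{2} = -7 + \frac{U^{2}}{2} - U$)
$E = -77$ ($E = - (-7 + \frac{\left(- 6 \cdot 2\right)^{2}}{2} - - 6 \cdot 2) = - (-7 + \frac{\left(\left(-1\right) 12\right)^{2}}{2} - \left(-1\right) 12) = - (-7 + \frac{\left(-12\right)^{2}}{2} - -12) = - (-7 + \frac{1}{2} \cdot 144 + 12) = - (-7 + 72 + 12) = \left(-1\right) 77 = -77$)
$C = 210$
$a = 133$ ($a = -77 + 210 = 133$)
$\frac{a}{-312 - 0} = \frac{133}{-312 - 0} = \frac{133}{-312 + 0} = \frac{133}{-312} = 133 \left(- \frac{1}{312}\right) = - \frac{133}{312}$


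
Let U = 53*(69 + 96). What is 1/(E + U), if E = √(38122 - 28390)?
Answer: 2915/25488431 - 2*√2433/76465293 ≈ 0.00011308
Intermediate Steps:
U = 8745 (U = 53*165 = 8745)
E = 2*√2433 (E = √9732 = 2*√2433 ≈ 98.651)
1/(E + U) = 1/(2*√2433 + 8745) = 1/(8745 + 2*√2433)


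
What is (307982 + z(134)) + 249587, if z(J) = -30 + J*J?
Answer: 575495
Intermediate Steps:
z(J) = -30 + J**2
(307982 + z(134)) + 249587 = (307982 + (-30 + 134**2)) + 249587 = (307982 + (-30 + 17956)) + 249587 = (307982 + 17926) + 249587 = 325908 + 249587 = 575495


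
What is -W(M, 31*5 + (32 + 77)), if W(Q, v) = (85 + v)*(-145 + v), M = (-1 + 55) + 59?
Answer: -41531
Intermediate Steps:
M = 113 (M = 54 + 59 = 113)
W(Q, v) = (-145 + v)*(85 + v)
-W(M, 31*5 + (32 + 77)) = -(-12325 + (31*5 + (32 + 77))² - 60*(31*5 + (32 + 77))) = -(-12325 + (155 + 109)² - 60*(155 + 109)) = -(-12325 + 264² - 60*264) = -(-12325 + 69696 - 15840) = -1*41531 = -41531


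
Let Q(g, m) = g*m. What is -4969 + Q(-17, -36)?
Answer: -4357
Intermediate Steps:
-4969 + Q(-17, -36) = -4969 - 17*(-36) = -4969 + 612 = -4357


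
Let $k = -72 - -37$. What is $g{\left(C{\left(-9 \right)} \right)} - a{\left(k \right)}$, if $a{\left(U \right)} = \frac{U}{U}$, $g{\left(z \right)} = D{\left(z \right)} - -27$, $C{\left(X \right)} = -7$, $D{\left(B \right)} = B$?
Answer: $19$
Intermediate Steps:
$k = -35$ ($k = -72 + 37 = -35$)
$g{\left(z \right)} = 27 + z$ ($g{\left(z \right)} = z - -27 = z + 27 = 27 + z$)
$a{\left(U \right)} = 1$
$g{\left(C{\left(-9 \right)} \right)} - a{\left(k \right)} = \left(27 - 7\right) - 1 = 20 - 1 = 19$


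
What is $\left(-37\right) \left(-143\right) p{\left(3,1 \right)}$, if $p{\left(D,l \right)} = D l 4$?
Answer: $63492$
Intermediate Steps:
$p{\left(D,l \right)} = 4 D l$
$\left(-37\right) \left(-143\right) p{\left(3,1 \right)} = \left(-37\right) \left(-143\right) 4 \cdot 3 \cdot 1 = 5291 \cdot 12 = 63492$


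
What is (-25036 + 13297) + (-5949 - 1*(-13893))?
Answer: -3795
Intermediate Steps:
(-25036 + 13297) + (-5949 - 1*(-13893)) = -11739 + (-5949 + 13893) = -11739 + 7944 = -3795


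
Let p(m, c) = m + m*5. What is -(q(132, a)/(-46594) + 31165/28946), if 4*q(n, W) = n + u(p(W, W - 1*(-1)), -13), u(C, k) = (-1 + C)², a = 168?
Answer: 11774037593/2697419848 ≈ 4.3649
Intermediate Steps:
p(m, c) = 6*m (p(m, c) = m + 5*m = 6*m)
q(n, W) = n/4 + (-1 + 6*W)²/4 (q(n, W) = (n + (-1 + 6*W)²)/4 = n/4 + (-1 + 6*W)²/4)
-(q(132, a)/(-46594) + 31165/28946) = -(((¼)*132 + (-1 + 6*168)²/4)/(-46594) + 31165/28946) = -((33 + (-1 + 1008)²/4)*(-1/46594) + 31165*(1/28946)) = -((33 + (¼)*1007²)*(-1/46594) + 31165/28946) = -((33 + (¼)*1014049)*(-1/46594) + 31165/28946) = -((33 + 1014049/4)*(-1/46594) + 31165/28946) = -((1014181/4)*(-1/46594) + 31165/28946) = -(-1014181/186376 + 31165/28946) = -1*(-11774037593/2697419848) = 11774037593/2697419848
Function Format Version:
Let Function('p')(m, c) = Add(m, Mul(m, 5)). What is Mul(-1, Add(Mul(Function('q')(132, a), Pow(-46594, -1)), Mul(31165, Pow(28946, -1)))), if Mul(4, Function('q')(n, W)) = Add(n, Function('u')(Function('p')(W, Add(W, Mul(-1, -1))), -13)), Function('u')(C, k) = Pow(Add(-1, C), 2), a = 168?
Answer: Rational(11774037593, 2697419848) ≈ 4.3649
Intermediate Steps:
Function('p')(m, c) = Mul(6, m) (Function('p')(m, c) = Add(m, Mul(5, m)) = Mul(6, m))
Function('q')(n, W) = Add(Mul(Rational(1, 4), n), Mul(Rational(1, 4), Pow(Add(-1, Mul(6, W)), 2))) (Function('q')(n, W) = Mul(Rational(1, 4), Add(n, Pow(Add(-1, Mul(6, W)), 2))) = Add(Mul(Rational(1, 4), n), Mul(Rational(1, 4), Pow(Add(-1, Mul(6, W)), 2))))
Mul(-1, Add(Mul(Function('q')(132, a), Pow(-46594, -1)), Mul(31165, Pow(28946, -1)))) = Mul(-1, Add(Mul(Add(Mul(Rational(1, 4), 132), Mul(Rational(1, 4), Pow(Add(-1, Mul(6, 168)), 2))), Pow(-46594, -1)), Mul(31165, Pow(28946, -1)))) = Mul(-1, Add(Mul(Add(33, Mul(Rational(1, 4), Pow(Add(-1, 1008), 2))), Rational(-1, 46594)), Mul(31165, Rational(1, 28946)))) = Mul(-1, Add(Mul(Add(33, Mul(Rational(1, 4), Pow(1007, 2))), Rational(-1, 46594)), Rational(31165, 28946))) = Mul(-1, Add(Mul(Add(33, Mul(Rational(1, 4), 1014049)), Rational(-1, 46594)), Rational(31165, 28946))) = Mul(-1, Add(Mul(Add(33, Rational(1014049, 4)), Rational(-1, 46594)), Rational(31165, 28946))) = Mul(-1, Add(Mul(Rational(1014181, 4), Rational(-1, 46594)), Rational(31165, 28946))) = Mul(-1, Add(Rational(-1014181, 186376), Rational(31165, 28946))) = Mul(-1, Rational(-11774037593, 2697419848)) = Rational(11774037593, 2697419848)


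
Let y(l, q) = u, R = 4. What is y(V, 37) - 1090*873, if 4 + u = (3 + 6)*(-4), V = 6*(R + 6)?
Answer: -951610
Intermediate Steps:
V = 60 (V = 6*(4 + 6) = 6*10 = 60)
u = -40 (u = -4 + (3 + 6)*(-4) = -4 + 9*(-4) = -4 - 36 = -40)
y(l, q) = -40
y(V, 37) - 1090*873 = -40 - 1090*873 = -40 - 951570 = -951610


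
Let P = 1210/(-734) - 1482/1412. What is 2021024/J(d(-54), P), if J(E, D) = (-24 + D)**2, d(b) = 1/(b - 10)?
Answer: 135679114794797696/47852152125625 ≈ 2835.4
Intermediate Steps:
d(b) = 1/(-10 + b)
P = -699077/259102 (P = 1210*(-1/734) - 1482*1/1412 = -605/367 - 741/706 = -699077/259102 ≈ -2.6981)
2021024/J(d(-54), P) = 2021024/((-24 - 699077/259102)**2) = 2021024/((-6917525/259102)**2) = 2021024/(47852152125625/67133846404) = 2021024*(67133846404/47852152125625) = 135679114794797696/47852152125625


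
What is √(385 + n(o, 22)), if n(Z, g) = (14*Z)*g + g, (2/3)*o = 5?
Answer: √2717 ≈ 52.125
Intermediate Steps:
o = 15/2 (o = (3/2)*5 = 15/2 ≈ 7.5000)
n(Z, g) = g + 14*Z*g (n(Z, g) = 14*Z*g + g = g + 14*Z*g)
√(385 + n(o, 22)) = √(385 + 22*(1 + 14*(15/2))) = √(385 + 22*(1 + 105)) = √(385 + 22*106) = √(385 + 2332) = √2717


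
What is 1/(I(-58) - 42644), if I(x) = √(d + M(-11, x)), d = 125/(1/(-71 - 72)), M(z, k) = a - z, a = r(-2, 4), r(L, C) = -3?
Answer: -42644/1818528603 - I*√17867/1818528603 ≈ -2.345e-5 - 7.3503e-8*I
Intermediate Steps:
a = -3
M(z, k) = -3 - z
d = -17875 (d = 125/(1/(-143)) = 125/(-1/143) = 125*(-143) = -17875)
I(x) = I*√17867 (I(x) = √(-17875 + (-3 - 1*(-11))) = √(-17875 + (-3 + 11)) = √(-17875 + 8) = √(-17867) = I*√17867)
1/(I(-58) - 42644) = 1/(I*√17867 - 42644) = 1/(-42644 + I*√17867)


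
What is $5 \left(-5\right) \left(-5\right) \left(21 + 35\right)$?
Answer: $7000$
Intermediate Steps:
$5 \left(-5\right) \left(-5\right) \left(21 + 35\right) = \left(-25\right) \left(-5\right) 56 = 125 \cdot 56 = 7000$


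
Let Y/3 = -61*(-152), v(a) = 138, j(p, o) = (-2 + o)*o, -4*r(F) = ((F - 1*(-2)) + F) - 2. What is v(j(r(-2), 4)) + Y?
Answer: 27954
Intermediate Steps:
r(F) = -F/2 (r(F) = -(((F - 1*(-2)) + F) - 2)/4 = -(((F + 2) + F) - 2)/4 = -(((2 + F) + F) - 2)/4 = -((2 + 2*F) - 2)/4 = -F/2)
j(p, o) = o*(-2 + o)
Y = 27816 (Y = 3*(-61*(-152)) = 3*9272 = 27816)
v(j(r(-2), 4)) + Y = 138 + 27816 = 27954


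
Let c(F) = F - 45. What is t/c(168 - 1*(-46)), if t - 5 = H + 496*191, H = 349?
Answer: 95090/169 ≈ 562.66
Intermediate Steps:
c(F) = -45 + F
t = 95090 (t = 5 + (349 + 496*191) = 5 + (349 + 94736) = 5 + 95085 = 95090)
t/c(168 - 1*(-46)) = 95090/(-45 + (168 - 1*(-46))) = 95090/(-45 + (168 + 46)) = 95090/(-45 + 214) = 95090/169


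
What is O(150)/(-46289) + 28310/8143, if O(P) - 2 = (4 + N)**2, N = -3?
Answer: 1310417161/376931327 ≈ 3.4765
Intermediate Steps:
O(P) = 3 (O(P) = 2 + (4 - 3)**2 = 2 + 1**2 = 2 + 1 = 3)
O(150)/(-46289) + 28310/8143 = 3/(-46289) + 28310/8143 = 3*(-1/46289) + 28310*(1/8143) = -3/46289 + 28310/8143 = 1310417161/376931327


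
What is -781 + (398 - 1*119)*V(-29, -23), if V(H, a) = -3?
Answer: -1618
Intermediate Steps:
-781 + (398 - 1*119)*V(-29, -23) = -781 + (398 - 1*119)*(-3) = -781 + (398 - 119)*(-3) = -781 + 279*(-3) = -781 - 837 = -1618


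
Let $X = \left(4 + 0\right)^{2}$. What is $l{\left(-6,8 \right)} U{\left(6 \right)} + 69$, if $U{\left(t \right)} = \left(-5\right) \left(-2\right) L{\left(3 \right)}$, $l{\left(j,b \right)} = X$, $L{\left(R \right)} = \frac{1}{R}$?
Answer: $\frac{367}{3} \approx 122.33$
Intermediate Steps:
$X = 16$ ($X = 4^{2} = 16$)
$l{\left(j,b \right)} = 16$
$U{\left(t \right)} = \frac{10}{3}$ ($U{\left(t \right)} = \frac{\left(-5\right) \left(-2\right)}{3} = 10 \cdot \frac{1}{3} = \frac{10}{3}$)
$l{\left(-6,8 \right)} U{\left(6 \right)} + 69 = 16 \cdot \frac{10}{3} + 69 = \frac{160}{3} + 69 = \frac{367}{3}$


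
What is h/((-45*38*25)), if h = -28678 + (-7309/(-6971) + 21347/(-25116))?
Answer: 5021013750301/7484825439000 ≈ 0.67083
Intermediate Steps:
h = -5021013750301/175083636 (h = -28678 + (-7309*(-1/6971) + 21347*(-1/25116)) = -28678 + (7309/6971 - 21347/25116) = -28678 + 34762907/175083636 = -5021013750301/175083636 ≈ -28678.)
h/((-45*38*25)) = -5021013750301/(175083636*(-45*38*25)) = -5021013750301/(175083636*((-1710*25))) = -5021013750301/175083636/(-42750) = -5021013750301/175083636*(-1/42750) = 5021013750301/7484825439000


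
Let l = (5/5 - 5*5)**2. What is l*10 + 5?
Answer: 5765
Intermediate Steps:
l = 576 (l = (5*(1/5) - 25)**2 = (1 - 25)**2 = (-24)**2 = 576)
l*10 + 5 = 576*10 + 5 = 5760 + 5 = 5765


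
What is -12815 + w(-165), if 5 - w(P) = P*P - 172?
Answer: -39863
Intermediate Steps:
w(P) = 177 - P² (w(P) = 5 - (P*P - 172) = 5 - (P² - 172) = 5 - (-172 + P²) = 5 + (172 - P²) = 177 - P²)
-12815 + w(-165) = -12815 + (177 - 1*(-165)²) = -12815 + (177 - 1*27225) = -12815 + (177 - 27225) = -12815 - 27048 = -39863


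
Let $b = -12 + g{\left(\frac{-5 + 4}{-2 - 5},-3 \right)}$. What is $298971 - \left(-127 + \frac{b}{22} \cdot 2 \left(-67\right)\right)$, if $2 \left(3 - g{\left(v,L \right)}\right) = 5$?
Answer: $\frac{6578615}{22} \approx 2.9903 \cdot 10^{5}$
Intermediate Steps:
$g{\left(v,L \right)} = \frac{1}{2}$ ($g{\left(v,L \right)} = 3 - \frac{5}{2} = \frac{1}{2}$)
$b = - \frac{23}{2}$ ($b = -12 + \frac{1}{2} = - \frac{23}{2} \approx -11.5$)
$298971 - \left(-127 + \frac{b}{22} \cdot 2 \left(-67\right)\right) = 298971 - \left(-127 + - \frac{23}{2 \cdot 22} \cdot 2 \left(-67\right)\right) = 298971 - \left(-127 + \left(- \frac{23}{2}\right) \frac{1}{22} \cdot 2 \left(-67\right)\right) = 298971 - \left(-127 + \left(- \frac{23}{44}\right) 2 \left(-67\right)\right) = 298971 - \left(-127 - - \frac{1541}{22}\right) = 298971 - \left(-127 + \frac{1541}{22}\right) = 298971 - - \frac{1253}{22} = 298971 + \frac{1253}{22} = \frac{6578615}{22}$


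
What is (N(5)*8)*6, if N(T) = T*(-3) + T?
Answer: -480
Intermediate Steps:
N(T) = -2*T (N(T) = -3*T + T = -2*T)
(N(5)*8)*6 = (-2*5*8)*6 = -10*8*6 = -80*6 = -480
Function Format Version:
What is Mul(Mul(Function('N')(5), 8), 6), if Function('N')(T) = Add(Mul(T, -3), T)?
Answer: -480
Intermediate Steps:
Function('N')(T) = Mul(-2, T) (Function('N')(T) = Add(Mul(-3, T), T) = Mul(-2, T))
Mul(Mul(Function('N')(5), 8), 6) = Mul(Mul(Mul(-2, 5), 8), 6) = Mul(Mul(-10, 8), 6) = Mul(-80, 6) = -480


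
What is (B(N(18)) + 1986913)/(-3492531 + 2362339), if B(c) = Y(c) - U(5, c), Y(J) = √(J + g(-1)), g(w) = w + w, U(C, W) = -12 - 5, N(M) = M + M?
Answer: -993465/565096 - √34/1130192 ≈ -1.7581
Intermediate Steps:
N(M) = 2*M
U(C, W) = -17
g(w) = 2*w
Y(J) = √(-2 + J) (Y(J) = √(J + 2*(-1)) = √(J - 2) = √(-2 + J))
B(c) = 17 + √(-2 + c) (B(c) = √(-2 + c) - 1*(-17) = √(-2 + c) + 17 = 17 + √(-2 + c))
(B(N(18)) + 1986913)/(-3492531 + 2362339) = ((17 + √(-2 + 2*18)) + 1986913)/(-3492531 + 2362339) = ((17 + √(-2 + 36)) + 1986913)/(-1130192) = ((17 + √34) + 1986913)*(-1/1130192) = (1986930 + √34)*(-1/1130192) = -993465/565096 - √34/1130192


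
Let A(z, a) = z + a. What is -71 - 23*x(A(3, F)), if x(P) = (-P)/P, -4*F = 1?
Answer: -48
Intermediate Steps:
F = -¼ (F = -¼*1 = -¼ ≈ -0.25000)
A(z, a) = a + z
x(P) = -1
-71 - 23*x(A(3, F)) = -71 - 23*(-1) = -71 + 23 = -48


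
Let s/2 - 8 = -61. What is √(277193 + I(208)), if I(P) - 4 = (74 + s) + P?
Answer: √277373 ≈ 526.66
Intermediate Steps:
s = -106 (s = 16 + 2*(-61) = 16 - 122 = -106)
I(P) = -28 + P (I(P) = 4 + ((74 - 106) + P) = 4 + (-32 + P) = -28 + P)
√(277193 + I(208)) = √(277193 + (-28 + 208)) = √(277193 + 180) = √277373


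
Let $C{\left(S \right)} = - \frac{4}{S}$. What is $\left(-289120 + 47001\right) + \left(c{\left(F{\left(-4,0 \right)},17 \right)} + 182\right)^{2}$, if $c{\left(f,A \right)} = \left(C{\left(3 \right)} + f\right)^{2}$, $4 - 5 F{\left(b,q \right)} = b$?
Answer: $- \frac{10579061219}{50625} \approx -2.0897 \cdot 10^{5}$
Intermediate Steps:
$F{\left(b,q \right)} = \frac{4}{5} - \frac{b}{5}$
$c{\left(f,A \right)} = \left(- \frac{4}{3} + f\right)^{2}$
$\left(-289120 + 47001\right) + \left(c{\left(F{\left(-4,0 \right)},17 \right)} + 182\right)^{2} = \left(-289120 + 47001\right) + \left(\frac{\left(-4 + 3 \left(\frac{4}{5} - - \frac{4}{5}\right)\right)^{2}}{9} + 182\right)^{2} = -242119 + \left(\frac{\left(-4 + 3 \left(\frac{4}{5} + \frac{4}{5}\right)\right)^{2}}{9} + 182\right)^{2} = -242119 + \left(\frac{\left(-4 + 3 \cdot \frac{8}{5}\right)^{2}}{9} + 182\right)^{2} = -242119 + \left(\frac{\left(-4 + \frac{24}{5}\right)^{2}}{9} + 182\right)^{2} = -242119 + \left(\frac{\left(\frac{4}{5}\right)^{2}}{9} + 182\right)^{2} = -242119 + \left(\frac{1}{9} \cdot \frac{16}{25} + 182\right)^{2} = -242119 + \left(\frac{16}{225} + 182\right)^{2} = -242119 + \left(\frac{40966}{225}\right)^{2} = -242119 + \frac{1678213156}{50625} = - \frac{10579061219}{50625}$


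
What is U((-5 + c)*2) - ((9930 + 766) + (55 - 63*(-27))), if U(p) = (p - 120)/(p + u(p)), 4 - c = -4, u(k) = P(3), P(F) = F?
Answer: -37394/3 ≈ -12465.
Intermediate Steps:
u(k) = 3
c = 8 (c = 4 - 1*(-4) = 4 + 4 = 8)
U(p) = (-120 + p)/(3 + p) (U(p) = (p - 120)/(p + 3) = (-120 + p)/(3 + p))
U((-5 + c)*2) - ((9930 + 766) + (55 - 63*(-27))) = (-120 + (-5 + 8)*2)/(3 + (-5 + 8)*2) - ((9930 + 766) + (55 - 63*(-27))) = (-120 + 3*2)/(3 + 3*2) - (10696 + (55 + 1701)) = (-120 + 6)/(3 + 6) - (10696 + 1756) = -114/9 - 1*12452 = (⅑)*(-114) - 12452 = -38/3 - 12452 = -37394/3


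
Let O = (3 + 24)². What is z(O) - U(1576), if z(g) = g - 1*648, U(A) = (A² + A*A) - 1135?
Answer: -4966336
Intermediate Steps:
U(A) = -1135 + 2*A² (U(A) = (A² + A²) - 1135 = 2*A² - 1135 = -1135 + 2*A²)
O = 729 (O = 27² = 729)
z(g) = -648 + g (z(g) = g - 648 = -648 + g)
z(O) - U(1576) = (-648 + 729) - (-1135 + 2*1576²) = 81 - (-1135 + 2*2483776) = 81 - (-1135 + 4967552) = 81 - 1*4966417 = 81 - 4966417 = -4966336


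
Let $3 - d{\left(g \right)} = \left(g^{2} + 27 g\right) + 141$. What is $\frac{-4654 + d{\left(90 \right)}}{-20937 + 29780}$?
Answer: $- \frac{15322}{8843} \approx -1.7327$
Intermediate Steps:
$d{\left(g \right)} = -138 - g^{2} - 27 g$ ($d{\left(g \right)} = 3 - \left(\left(g^{2} + 27 g\right) + 141\right) = 3 - \left(141 + g^{2} + 27 g\right) = -138 - g^{2} - 27 g$)
$\frac{-4654 + d{\left(90 \right)}}{-20937 + 29780} = \frac{-4654 - 10668}{-20937 + 29780} = \frac{-4654 - 10668}{8843} = \left(-4654 - 10668\right) \frac{1}{8843} = \left(-15322\right) \frac{1}{8843} = - \frac{15322}{8843}$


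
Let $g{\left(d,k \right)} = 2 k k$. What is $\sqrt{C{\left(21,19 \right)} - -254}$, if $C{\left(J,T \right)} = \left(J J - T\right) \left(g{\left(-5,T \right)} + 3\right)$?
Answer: $2 \sqrt{76551} \approx 553.36$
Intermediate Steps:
$g{\left(d,k \right)} = 2 k^{2}$
$C{\left(J,T \right)} = \left(3 + 2 T^{2}\right) \left(J^{2} - T\right)$ ($C{\left(J,T \right)} = \left(J J - T\right) \left(2 T^{2} + 3\right) = \left(J^{2} - T\right) \left(3 + 2 T^{2}\right) = \left(3 + 2 T^{2}\right) \left(J^{2} - T\right)$)
$\sqrt{C{\left(21,19 \right)} - -254} = \sqrt{\left(\left(-3\right) 19 - 2 \cdot 19^{3} + 3 \cdot 21^{2} + 2 \cdot 21^{2} \cdot 19^{2}\right) - -254} = \sqrt{\left(-57 - 13718 + 3 \cdot 441 + 2 \cdot 441 \cdot 361\right) + 254} = \sqrt{\left(-57 - 13718 + 1323 + 318402\right) + 254} = \sqrt{305950 + 254} = \sqrt{306204} = 2 \sqrt{76551}$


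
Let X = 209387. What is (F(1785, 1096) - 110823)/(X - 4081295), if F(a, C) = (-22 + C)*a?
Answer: -602089/1290636 ≈ -0.46651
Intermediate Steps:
F(a, C) = a*(-22 + C)
(F(1785, 1096) - 110823)/(X - 4081295) = (1785*(-22 + 1096) - 110823)/(209387 - 4081295) = (1785*1074 - 110823)/(-3871908) = (1917090 - 110823)*(-1/3871908) = 1806267*(-1/3871908) = -602089/1290636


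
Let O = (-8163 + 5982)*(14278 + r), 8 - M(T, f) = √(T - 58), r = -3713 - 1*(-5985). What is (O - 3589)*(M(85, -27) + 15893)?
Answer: -574012409239 + 108297417*√3 ≈ -5.7382e+11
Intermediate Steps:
r = 2272 (r = -3713 + 5985 = 2272)
M(T, f) = 8 - √(-58 + T) (M(T, f) = 8 - √(T - 58) = 8 - √(-58 + T))
O = -36095550 (O = (-8163 + 5982)*(14278 + 2272) = -2181*16550 = -36095550)
(O - 3589)*(M(85, -27) + 15893) = (-36095550 - 3589)*((8 - √(-58 + 85)) + 15893) = -36099139*((8 - √27) + 15893) = -36099139*((8 - 3*√3) + 15893) = -36099139*(15901 - 3*√3) = -574012409239 + 108297417*√3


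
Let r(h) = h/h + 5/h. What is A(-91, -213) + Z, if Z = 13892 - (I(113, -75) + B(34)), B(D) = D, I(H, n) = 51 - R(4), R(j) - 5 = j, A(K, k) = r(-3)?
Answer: 41446/3 ≈ 13815.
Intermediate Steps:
r(h) = 1 + 5/h
A(K, k) = -⅔ (A(K, k) = (5 - 3)/(-3) = -⅓*2 = -⅔)
R(j) = 5 + j
I(H, n) = 42 (I(H, n) = 51 - (5 + 4) = 51 - 1*9 = 51 - 9 = 42)
Z = 13816 (Z = 13892 - (42 + 34) = 13892 - 1*76 = 13892 - 76 = 13816)
A(-91, -213) + Z = -⅔ + 13816 = 41446/3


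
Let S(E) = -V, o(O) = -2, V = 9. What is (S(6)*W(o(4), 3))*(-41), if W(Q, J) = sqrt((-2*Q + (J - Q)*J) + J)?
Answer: 369*sqrt(22) ≈ 1730.8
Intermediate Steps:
W(Q, J) = sqrt(J - 2*Q + J*(J - Q)) (W(Q, J) = sqrt((-2*Q + J*(J - Q)) + J) = sqrt(J - 2*Q + J*(J - Q)))
S(E) = -9 (S(E) = -1*9 = -9)
(S(6)*W(o(4), 3))*(-41) = -9*sqrt(3 + 3**2 - 2*(-2) - 1*3*(-2))*(-41) = -9*sqrt(3 + 9 + 4 + 6)*(-41) = -9*sqrt(22)*(-41) = 369*sqrt(22)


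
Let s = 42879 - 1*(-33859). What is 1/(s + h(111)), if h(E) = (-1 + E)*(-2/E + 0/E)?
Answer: 111/8517698 ≈ 1.3032e-5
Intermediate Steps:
s = 76738 (s = 42879 + 33859 = 76738)
h(E) = -2*(-1 + E)/E (h(E) = (-1 + E)*(-2/E + 0) = (-1 + E)*(-2/E) = -2*(-1 + E)/E)
1/(s + h(111)) = 1/(76738 + (-2 + 2/111)) = 1/(76738 - 220/111) = 1/(8517698/111) = 111/8517698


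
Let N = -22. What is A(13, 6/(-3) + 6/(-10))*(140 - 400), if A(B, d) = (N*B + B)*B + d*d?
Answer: 4604912/5 ≈ 9.2098e+5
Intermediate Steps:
A(B, d) = d**2 - 21*B**2 (A(B, d) = (-22*B + B)*B + d*d = (-21*B)*B + d**2 = -21*B**2 + d**2 = d**2 - 21*B**2)
A(13, 6/(-3) + 6/(-10))*(140 - 400) = ((6/(-3) + 6/(-10))**2 - 21*13**2)*(140 - 400) = ((6*(-1/3) + 6*(-1/10))**2 - 21*169)*(-260) = ((-2 - 3/5)**2 - 3549)*(-260) = ((-13/5)**2 - 3549)*(-260) = (169/25 - 3549)*(-260) = -88556/25*(-260) = 4604912/5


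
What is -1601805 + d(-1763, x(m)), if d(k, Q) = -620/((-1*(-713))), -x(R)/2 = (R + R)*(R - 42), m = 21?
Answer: -36841535/23 ≈ -1.6018e+6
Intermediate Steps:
x(R) = -4*R*(-42 + R) (x(R) = -2*(R + R)*(R - 42) = -2*2*R*(-42 + R) = -4*R*(-42 + R))
d(k, Q) = -20/23 (d(k, Q) = -620/713 = -620*1/713 = -20/23)
-1601805 + d(-1763, x(m)) = -1601805 - 20/23 = -36841535/23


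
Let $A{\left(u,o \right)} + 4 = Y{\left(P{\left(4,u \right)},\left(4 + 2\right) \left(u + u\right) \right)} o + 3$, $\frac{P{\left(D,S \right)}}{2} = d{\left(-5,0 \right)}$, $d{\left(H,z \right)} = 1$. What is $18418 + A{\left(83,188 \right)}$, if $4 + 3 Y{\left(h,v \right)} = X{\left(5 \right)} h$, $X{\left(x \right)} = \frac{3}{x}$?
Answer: $\frac{273623}{15} \approx 18242.0$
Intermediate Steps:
$P{\left(D,S \right)} = 2$ ($P{\left(D,S \right)} = 2 \cdot 1 = 2$)
$Y{\left(h,v \right)} = - \frac{4}{3} + \frac{h}{5}$ ($Y{\left(h,v \right)} = - \frac{4}{3} + \frac{\frac{3}{5} h}{3} = - \frac{4}{3} + \frac{h}{5}$)
$A{\left(u,o \right)} = -1 - \frac{14 o}{15}$ ($A{\left(u,o \right)} = -4 + \left(\left(- \frac{4}{3} + \frac{1}{5} \cdot 2\right) o + 3\right) = -4 + \left(\left(- \frac{4}{3} + \frac{2}{5}\right) o + 3\right) = -4 - \left(-3 + \frac{14 o}{15}\right) = -1 - \frac{14 o}{15}$)
$18418 + A{\left(83,188 \right)} = 18418 - \frac{2647}{15} = \frac{273623}{15}$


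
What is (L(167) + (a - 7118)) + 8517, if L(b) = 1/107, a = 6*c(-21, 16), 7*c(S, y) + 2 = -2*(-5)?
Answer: 1052994/749 ≈ 1405.9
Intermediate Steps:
c(S, y) = 8/7 (c(S, y) = -2/7 + (-2*(-5))/7 = -2/7 + (⅐)*10 = -2/7 + 10/7 = 8/7)
a = 48/7 (a = 6*(8/7) = 48/7 ≈ 6.8571)
L(b) = 1/107
(L(167) + (a - 7118)) + 8517 = (1/107 + (48/7 - 7118)) + 8517 = (1/107 - 49778/7) + 8517 = -5326239/749 + 8517 = 1052994/749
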